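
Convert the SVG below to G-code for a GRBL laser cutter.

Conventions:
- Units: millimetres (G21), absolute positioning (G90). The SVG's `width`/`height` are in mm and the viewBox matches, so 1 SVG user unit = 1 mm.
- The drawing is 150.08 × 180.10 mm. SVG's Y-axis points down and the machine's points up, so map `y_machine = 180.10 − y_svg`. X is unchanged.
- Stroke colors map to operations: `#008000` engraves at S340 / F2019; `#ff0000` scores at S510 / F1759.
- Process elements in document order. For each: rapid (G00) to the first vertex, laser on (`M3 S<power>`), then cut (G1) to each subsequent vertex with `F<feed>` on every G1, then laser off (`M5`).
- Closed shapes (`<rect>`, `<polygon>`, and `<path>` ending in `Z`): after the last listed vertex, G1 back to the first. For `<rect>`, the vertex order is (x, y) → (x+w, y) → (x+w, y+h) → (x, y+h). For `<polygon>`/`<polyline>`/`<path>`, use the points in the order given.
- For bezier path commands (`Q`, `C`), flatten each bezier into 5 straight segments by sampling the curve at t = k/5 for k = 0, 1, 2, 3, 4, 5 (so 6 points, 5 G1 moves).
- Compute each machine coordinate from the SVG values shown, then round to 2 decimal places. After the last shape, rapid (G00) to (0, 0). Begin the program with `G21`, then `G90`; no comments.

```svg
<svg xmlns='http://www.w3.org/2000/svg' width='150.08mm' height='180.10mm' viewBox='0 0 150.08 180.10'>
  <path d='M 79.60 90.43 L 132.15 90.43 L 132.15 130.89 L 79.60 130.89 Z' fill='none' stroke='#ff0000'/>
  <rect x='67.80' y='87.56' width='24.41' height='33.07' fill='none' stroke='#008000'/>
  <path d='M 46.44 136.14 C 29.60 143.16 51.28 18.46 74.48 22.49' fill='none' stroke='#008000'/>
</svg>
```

G21
G90
G00 X79.60 Y89.67
M3 S510
G1 X132.15 Y89.67 F1759
G1 X132.15 Y49.21 F1759
G1 X79.60 Y49.21 F1759
G1 X79.60 Y89.67 F1759
M5
G00 X67.80 Y92.54
M3 S340
G1 X92.21 Y92.54 F2019
G1 X92.21 Y59.47 F2019
G1 X67.80 Y59.47 F2019
G1 X67.80 Y92.54 F2019
M5
G00 X46.44 Y43.96
M3 S340
G1 X40.66 Y53.47 F2019
G1 X42.35 Y82.09 F2019
G1 X49.74 Y117.32 F2019
G1 X61.04 Y146.66 F2019
G1 X74.48 Y157.61 F2019
M5
G00 X0.00 Y0.00

viewBox `0 0 150.08 180.10` with mm width/height → 1 unit = 1 mm. Flip: y_m = 180.10 − y_svg.

**Shape 1** — `<path>` rectangle, stroke `#ff0000` → score (S510, F1759). Machine vertices: (79.60,89.67) → (132.15,89.67) → (132.15,49.21) → (79.60,49.21) → (79.60,89.67). Closed: final G1 returns to the first vertex.

**Shape 2** — `<rect>` rectangle, stroke `#008000` → engrave (S340, F2019). Machine vertices: (67.80,92.54) → (92.21,92.54) → (92.21,59.47) → (67.80,59.47) → (67.80,92.54). Closed: final G1 returns to the first vertex.

**Shape 3** — `<path>` cubic bezier, stroke `#008000` → engrave (S340, F2019). Control points (SVG): P0=(46.44,136.14), P1=(29.60,143.16), P2=(51.28,18.46), P3=(74.48,22.49); sampled at t=k/5. Machine vertices: (46.44,43.96) → (40.66,53.47) → (42.35,82.09) → (49.74,117.32) → (61.04,146.66) → (74.48,157.61). Open path.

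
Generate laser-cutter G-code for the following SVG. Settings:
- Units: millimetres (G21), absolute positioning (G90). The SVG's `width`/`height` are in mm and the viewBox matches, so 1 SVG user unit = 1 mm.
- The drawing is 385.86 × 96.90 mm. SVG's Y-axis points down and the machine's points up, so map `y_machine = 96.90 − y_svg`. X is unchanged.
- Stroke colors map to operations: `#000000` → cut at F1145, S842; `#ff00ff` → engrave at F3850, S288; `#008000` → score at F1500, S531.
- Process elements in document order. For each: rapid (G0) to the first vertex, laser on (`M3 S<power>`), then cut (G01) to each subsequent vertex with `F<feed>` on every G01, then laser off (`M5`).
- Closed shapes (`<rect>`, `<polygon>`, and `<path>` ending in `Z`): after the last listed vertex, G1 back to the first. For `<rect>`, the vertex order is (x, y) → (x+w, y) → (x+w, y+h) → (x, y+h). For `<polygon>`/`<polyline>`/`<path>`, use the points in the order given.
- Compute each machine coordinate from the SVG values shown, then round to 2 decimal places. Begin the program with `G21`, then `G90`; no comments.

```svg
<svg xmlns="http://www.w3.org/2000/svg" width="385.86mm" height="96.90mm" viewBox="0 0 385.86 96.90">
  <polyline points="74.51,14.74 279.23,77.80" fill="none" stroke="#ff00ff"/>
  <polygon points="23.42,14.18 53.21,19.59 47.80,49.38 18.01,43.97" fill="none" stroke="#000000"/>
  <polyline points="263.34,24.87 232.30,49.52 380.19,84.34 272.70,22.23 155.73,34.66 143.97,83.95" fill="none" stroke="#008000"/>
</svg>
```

viewBox `0 0 385.86 96.90` with mm width/height → 1 unit = 1 mm. Flip: y_m = 96.90 − y_svg.

**Shape 1** — `<polyline>` line segment, stroke `#ff00ff` → engrave (S288, F3850). Machine vertices: (74.51,82.16) → (279.23,19.10). Open path.

**Shape 2** — `<polygon>` regular polygon, stroke `#000000` → cut (S842, F1145). Machine vertices: (23.42,82.72) → (53.21,77.31) → (47.80,47.52) → (18.01,52.93) → (23.42,82.72). Closed: final G1 returns to the first vertex.

**Shape 3** — `<polyline>` open polyline, stroke `#008000` → score (S531, F1500). Machine vertices: (263.34,72.03) → (232.30,47.38) → (380.19,12.56) → (272.70,74.67) → (155.73,62.24) → (143.97,12.95). Open path.

G21
G90
G0 X74.51 Y82.16
M3 S288
G01 X279.23 Y19.10 F3850
M5
G0 X23.42 Y82.72
M3 S842
G01 X53.21 Y77.31 F1145
G01 X47.80 Y47.52 F1145
G01 X18.01 Y52.93 F1145
G01 X23.42 Y82.72 F1145
M5
G0 X263.34 Y72.03
M3 S531
G01 X232.30 Y47.38 F1500
G01 X380.19 Y12.56 F1500
G01 X272.70 Y74.67 F1500
G01 X155.73 Y62.24 F1500
G01 X143.97 Y12.95 F1500
M5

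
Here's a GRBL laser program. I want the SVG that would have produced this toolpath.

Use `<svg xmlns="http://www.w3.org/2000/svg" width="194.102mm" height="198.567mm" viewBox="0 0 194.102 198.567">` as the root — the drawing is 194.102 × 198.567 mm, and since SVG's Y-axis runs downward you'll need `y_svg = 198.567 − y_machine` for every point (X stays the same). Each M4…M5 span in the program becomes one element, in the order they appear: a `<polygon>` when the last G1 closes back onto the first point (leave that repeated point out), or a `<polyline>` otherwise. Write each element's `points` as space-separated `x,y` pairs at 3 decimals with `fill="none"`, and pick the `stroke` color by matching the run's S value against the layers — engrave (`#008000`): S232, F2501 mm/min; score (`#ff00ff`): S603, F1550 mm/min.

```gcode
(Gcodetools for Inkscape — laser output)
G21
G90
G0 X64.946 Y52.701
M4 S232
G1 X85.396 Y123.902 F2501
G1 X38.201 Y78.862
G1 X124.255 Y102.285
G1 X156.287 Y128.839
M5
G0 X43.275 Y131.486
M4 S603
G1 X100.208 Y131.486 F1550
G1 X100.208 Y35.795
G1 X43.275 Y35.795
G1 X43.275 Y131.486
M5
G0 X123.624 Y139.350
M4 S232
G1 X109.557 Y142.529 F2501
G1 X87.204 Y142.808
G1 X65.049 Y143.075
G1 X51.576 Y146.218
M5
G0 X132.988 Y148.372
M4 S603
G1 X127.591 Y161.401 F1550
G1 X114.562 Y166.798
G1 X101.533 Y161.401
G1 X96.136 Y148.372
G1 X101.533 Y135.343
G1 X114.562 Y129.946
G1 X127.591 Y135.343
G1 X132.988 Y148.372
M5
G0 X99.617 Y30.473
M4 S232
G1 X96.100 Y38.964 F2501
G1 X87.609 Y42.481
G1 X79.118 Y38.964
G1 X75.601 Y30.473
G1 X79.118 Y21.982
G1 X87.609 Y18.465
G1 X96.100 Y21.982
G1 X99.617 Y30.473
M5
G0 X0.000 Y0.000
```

<svg xmlns="http://www.w3.org/2000/svg" width="194.102mm" height="198.567mm" viewBox="0 0 194.102 198.567">
  <polyline points="64.946,145.866 85.396,74.665 38.201,119.705 124.255,96.282 156.287,69.728" fill="none" stroke="#008000"/>
  <polygon points="43.275,67.081 100.208,67.081 100.208,162.772 43.275,162.772" fill="none" stroke="#ff00ff"/>
  <polyline points="123.624,59.217 109.557,56.038 87.204,55.759 65.049,55.492 51.576,52.349" fill="none" stroke="#008000"/>
  <polygon points="132.988,50.195 127.591,37.166 114.562,31.769 101.533,37.166 96.136,50.195 101.533,63.224 114.562,68.621 127.591,63.224" fill="none" stroke="#ff00ff"/>
  <polygon points="99.617,168.094 96.100,159.603 87.609,156.086 79.118,159.603 75.601,168.094 79.118,176.585 87.609,180.102 96.100,176.585" fill="none" stroke="#008000"/>
</svg>

Machine Y-up, SVG Y-down with viewBox height 198.567, so y_svg = 198.567 − y_machine; X carries over.

Run 1: power S232 maps to stroke `#008000` (engrave). The run is open, so emit a `<polyline>` with points (Y-flipped): 64.946,145.866 85.396,74.665 38.201,119.705 124.255,96.282 156.287,69.728.

Run 2: the run's S603 means `#ff00ff` (score). The run returns to its start, so emit a `<polygon>` with points (Y-flipped): 43.275,67.081 100.208,67.081 100.208,162.772 43.275,162.772.

Run 3: power S232 maps to stroke `#008000` (engrave). The run is open, so emit a `<polyline>` with points (Y-flipped): 123.624,59.217 109.557,56.038 87.204,55.759 65.049,55.492 51.576,52.349.

Run 4: the run's S603 means `#ff00ff` (score). The run returns to its start, so emit a `<polygon>` with points (Y-flipped): 132.988,50.195 127.591,37.166 114.562,31.769 101.533,37.166 96.136,50.195 101.533,63.224 114.562,68.621 127.591,63.224.

Run 5: power S232 maps to stroke `#008000` (engrave). The run returns to its start, so emit a `<polygon>` with points (Y-flipped): 99.617,168.094 96.100,159.603 87.609,156.086 79.118,159.603 75.601,168.094 79.118,176.585 87.609,180.102 96.100,176.585.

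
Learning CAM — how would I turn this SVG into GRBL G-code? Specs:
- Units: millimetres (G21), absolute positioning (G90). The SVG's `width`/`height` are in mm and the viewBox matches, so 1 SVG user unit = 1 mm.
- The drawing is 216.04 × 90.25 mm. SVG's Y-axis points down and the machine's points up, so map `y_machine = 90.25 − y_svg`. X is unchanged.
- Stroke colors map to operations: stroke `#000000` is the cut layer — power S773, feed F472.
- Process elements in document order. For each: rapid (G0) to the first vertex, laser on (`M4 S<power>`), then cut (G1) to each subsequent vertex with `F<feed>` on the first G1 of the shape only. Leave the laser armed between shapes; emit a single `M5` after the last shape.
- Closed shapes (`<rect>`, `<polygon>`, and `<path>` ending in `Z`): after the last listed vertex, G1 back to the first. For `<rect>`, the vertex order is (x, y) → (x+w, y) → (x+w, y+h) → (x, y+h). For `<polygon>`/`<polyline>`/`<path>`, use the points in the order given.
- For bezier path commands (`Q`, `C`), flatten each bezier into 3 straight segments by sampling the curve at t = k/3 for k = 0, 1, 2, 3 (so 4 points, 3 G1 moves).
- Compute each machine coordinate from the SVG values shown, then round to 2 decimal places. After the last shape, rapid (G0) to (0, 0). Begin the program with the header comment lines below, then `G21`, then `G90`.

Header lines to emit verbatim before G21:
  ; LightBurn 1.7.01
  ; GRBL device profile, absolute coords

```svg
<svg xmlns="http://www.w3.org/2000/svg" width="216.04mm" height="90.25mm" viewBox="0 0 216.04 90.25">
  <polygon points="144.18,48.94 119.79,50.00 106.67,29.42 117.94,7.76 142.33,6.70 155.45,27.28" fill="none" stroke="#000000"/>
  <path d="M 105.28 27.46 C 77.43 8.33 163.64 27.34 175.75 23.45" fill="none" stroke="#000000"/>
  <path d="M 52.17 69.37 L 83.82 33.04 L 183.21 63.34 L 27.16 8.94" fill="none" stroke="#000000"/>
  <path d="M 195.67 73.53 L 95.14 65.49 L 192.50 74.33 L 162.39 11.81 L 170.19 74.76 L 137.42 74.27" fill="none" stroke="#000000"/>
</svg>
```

; LightBurn 1.7.01
; GRBL device profile, absolute coords
G21
G90
G0 X144.18 Y41.31
M4 S773
G1 X119.79 Y40.25 F472
G1 X106.67 Y60.83
G1 X117.94 Y82.49
G1 X142.33 Y83.55
G1 X155.45 Y62.97
G1 X144.18 Y41.31
G0 X105.28 Y62.79
M4 S773
G1 X108.48 Y71.47 F472
G1 X145.91 Y68.28
G1 X175.75 Y66.80
G0 X52.17 Y20.88
M4 S773
G1 X83.82 Y57.21 F472
G1 X183.21 Y26.91
G1 X27.16 Y81.31
G0 X195.67 Y16.72
M4 S773
G1 X95.14 Y24.76 F472
G1 X192.50 Y15.92
G1 X162.39 Y78.44
G1 X170.19 Y15.49
G1 X137.42 Y15.98
M5
G0 X0.00 Y0.00

viewBox `0 0 216.04 90.25` with mm width/height → 1 unit = 1 mm. Flip: y_m = 90.25 − y_svg.

**Shape 1** — `<polygon>` regular polygon, stroke `#000000` → cut (S773, F472). Machine vertices: (144.18,41.31) → (119.79,40.25) → (106.67,60.83) → (117.94,82.49) → (142.33,83.55) → (155.45,62.97) → (144.18,41.31). Closed: final G1 returns to the first vertex.

**Shape 2** — `<path>` cubic bezier, stroke `#000000` → cut (S773, F472). Control points (SVG): P0=(105.28,27.46), P1=(77.43,8.33), P2=(163.64,27.34), P3=(175.75,23.45); sampled at t=k/3. Machine vertices: (105.28,62.79) → (108.48,71.47) → (145.91,68.28) → (175.75,66.80). Open path.

**Shape 3** — `<path>` open polyline, stroke `#000000` → cut (S773, F472). Machine vertices: (52.17,20.88) → (83.82,57.21) → (183.21,26.91) → (27.16,81.31). Open path.

**Shape 4** — `<path>` open polyline, stroke `#000000` → cut (S773, F472). Machine vertices: (195.67,16.72) → (95.14,24.76) → (192.50,15.92) → (162.39,78.44) → (170.19,15.49) → (137.42,15.98). Open path.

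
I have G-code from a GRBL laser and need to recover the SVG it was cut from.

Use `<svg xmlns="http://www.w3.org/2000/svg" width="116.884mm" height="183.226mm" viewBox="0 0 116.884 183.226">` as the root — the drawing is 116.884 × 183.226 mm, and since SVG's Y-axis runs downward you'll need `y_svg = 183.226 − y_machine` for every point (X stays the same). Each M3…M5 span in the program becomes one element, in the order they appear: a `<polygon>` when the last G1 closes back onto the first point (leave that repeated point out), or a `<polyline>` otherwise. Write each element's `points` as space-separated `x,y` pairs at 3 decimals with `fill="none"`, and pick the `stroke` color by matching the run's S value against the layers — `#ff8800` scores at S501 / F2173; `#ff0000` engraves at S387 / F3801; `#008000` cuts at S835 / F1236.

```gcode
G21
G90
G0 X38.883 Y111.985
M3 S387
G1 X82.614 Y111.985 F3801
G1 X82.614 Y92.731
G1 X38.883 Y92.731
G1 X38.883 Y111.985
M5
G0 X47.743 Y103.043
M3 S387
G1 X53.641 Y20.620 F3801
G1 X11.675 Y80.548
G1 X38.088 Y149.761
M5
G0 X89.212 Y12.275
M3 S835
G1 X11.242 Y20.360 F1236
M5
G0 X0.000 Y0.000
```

Each laser-on run becomes one SVG element. Flip Y back into SVG space with y_svg = 183.226 − y_machine.

Run 1: S387 ⇒ engrave layer `#ff0000`. The run returns to its start, so emit a `<polygon>` with points (Y-flipped): 38.883,71.241 82.614,71.241 82.614,90.495 38.883,90.495.

Run 2: the run's S387 means `#ff0000` (engrave). The run is open, so emit a `<polyline>` with points (Y-flipped): 47.743,80.183 53.641,162.606 11.675,102.678 38.088,33.465.

Run 3: power S835 maps to stroke `#008000` (cut). The run is open, so emit a `<polyline>` with points (Y-flipped): 89.212,170.951 11.242,162.866.

<svg xmlns="http://www.w3.org/2000/svg" width="116.884mm" height="183.226mm" viewBox="0 0 116.884 183.226">
  <polygon points="38.883,71.241 82.614,71.241 82.614,90.495 38.883,90.495" fill="none" stroke="#ff0000"/>
  <polyline points="47.743,80.183 53.641,162.606 11.675,102.678 38.088,33.465" fill="none" stroke="#ff0000"/>
  <polyline points="89.212,170.951 11.242,162.866" fill="none" stroke="#008000"/>
</svg>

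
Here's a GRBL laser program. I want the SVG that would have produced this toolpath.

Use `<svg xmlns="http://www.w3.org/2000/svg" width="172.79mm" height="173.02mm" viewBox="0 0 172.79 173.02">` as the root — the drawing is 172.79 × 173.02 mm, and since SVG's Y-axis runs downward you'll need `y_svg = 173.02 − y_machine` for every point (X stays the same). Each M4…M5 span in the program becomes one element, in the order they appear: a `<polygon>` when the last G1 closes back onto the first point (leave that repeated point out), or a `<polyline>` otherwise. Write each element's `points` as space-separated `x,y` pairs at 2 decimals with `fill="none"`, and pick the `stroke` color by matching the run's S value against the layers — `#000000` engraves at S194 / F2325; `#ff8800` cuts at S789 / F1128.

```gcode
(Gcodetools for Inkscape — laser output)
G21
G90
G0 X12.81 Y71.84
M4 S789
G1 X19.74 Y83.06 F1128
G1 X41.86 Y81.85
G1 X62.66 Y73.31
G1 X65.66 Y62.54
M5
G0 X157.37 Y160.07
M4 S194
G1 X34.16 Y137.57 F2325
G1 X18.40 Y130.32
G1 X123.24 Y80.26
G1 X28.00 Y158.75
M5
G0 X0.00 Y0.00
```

<svg xmlns="http://www.w3.org/2000/svg" width="172.79mm" height="173.02mm" viewBox="0 0 172.79 173.02">
  <polyline points="12.81,101.18 19.74,89.96 41.86,91.17 62.66,99.71 65.66,110.48" fill="none" stroke="#ff8800"/>
  <polyline points="157.37,12.95 34.16,35.45 18.40,42.70 123.24,92.76 28.00,14.27" fill="none" stroke="#000000"/>
</svg>

Machine Y-up, SVG Y-down with viewBox height 173.02, so y_svg = 173.02 − y_machine; X carries over.

Run 1: S789 ⇒ cut layer `#ff8800`. The run is open, so emit a `<polyline>` with points (Y-flipped): 12.81,101.18 19.74,89.96 41.86,91.17 62.66,99.71 65.66,110.48.

Run 2: S194 ⇒ engrave layer `#000000`. The run is open, so emit a `<polyline>` with points (Y-flipped): 157.37,12.95 34.16,35.45 18.40,42.70 123.24,92.76 28.00,14.27.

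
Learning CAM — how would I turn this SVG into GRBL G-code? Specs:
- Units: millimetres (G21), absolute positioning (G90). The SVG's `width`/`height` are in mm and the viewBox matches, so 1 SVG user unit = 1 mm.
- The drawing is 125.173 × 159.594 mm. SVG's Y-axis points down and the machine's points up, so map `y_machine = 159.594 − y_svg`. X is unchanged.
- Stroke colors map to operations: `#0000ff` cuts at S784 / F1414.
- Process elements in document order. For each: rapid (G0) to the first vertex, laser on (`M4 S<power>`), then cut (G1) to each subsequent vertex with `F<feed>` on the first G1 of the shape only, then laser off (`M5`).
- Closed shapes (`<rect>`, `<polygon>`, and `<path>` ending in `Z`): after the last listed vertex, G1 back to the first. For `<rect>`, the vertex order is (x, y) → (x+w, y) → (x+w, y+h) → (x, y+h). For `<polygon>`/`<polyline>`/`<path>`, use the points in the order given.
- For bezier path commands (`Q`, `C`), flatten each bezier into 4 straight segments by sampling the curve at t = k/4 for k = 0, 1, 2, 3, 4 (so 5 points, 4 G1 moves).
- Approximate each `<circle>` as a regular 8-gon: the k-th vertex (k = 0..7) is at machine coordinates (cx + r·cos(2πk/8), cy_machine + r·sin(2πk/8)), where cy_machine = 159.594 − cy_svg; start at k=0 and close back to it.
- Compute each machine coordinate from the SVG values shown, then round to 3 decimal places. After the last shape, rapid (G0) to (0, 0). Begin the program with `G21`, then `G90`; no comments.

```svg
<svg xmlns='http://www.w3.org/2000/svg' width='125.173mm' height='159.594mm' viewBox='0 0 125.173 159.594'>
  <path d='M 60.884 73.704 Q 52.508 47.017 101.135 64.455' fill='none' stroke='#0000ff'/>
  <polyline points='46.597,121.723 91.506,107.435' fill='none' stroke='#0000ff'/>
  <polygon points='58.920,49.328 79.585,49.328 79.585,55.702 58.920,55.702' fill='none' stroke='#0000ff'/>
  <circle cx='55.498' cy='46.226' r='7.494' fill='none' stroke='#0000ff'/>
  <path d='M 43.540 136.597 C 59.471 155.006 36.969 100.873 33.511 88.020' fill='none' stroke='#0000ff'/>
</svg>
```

G21
G90
G0 X60.884 Y85.890
M4 S784
G1 X60.259 Y96.476 F1414
G1 X66.759 Y101.546
G1 X80.384 Y101.100
G1 X101.135 Y95.139
M5
G0 X46.597 Y37.871
M4 S784
G1 X91.506 Y52.159 F1414
M5
G0 X58.920 Y110.266
M4 S784
G1 X79.585 Y110.266 F1414
G1 X79.585 Y103.892
G1 X58.920 Y103.892
G1 X58.920 Y110.266
M5
G0 X62.992 Y113.368
M4 S784
G1 X60.797 Y118.667 F1414
G1 X55.498 Y120.862
G1 X50.199 Y118.667
G1 X48.004 Y113.368
G1 X50.199 Y108.069
G1 X55.498 Y105.874
G1 X60.797 Y108.069
G1 X62.992 Y113.368
M5
G0 X43.540 Y22.997
M4 S784
G1 X49.180 Y21.013 F1414
G1 X45.796 Y35.562
G1 X38.777 Y55.973
G1 X33.511 Y71.574
M5
G0 X0.000 Y0.000

Since the viewBox matches the mm dimensions, user units are millimetres directly. The only transform is the Y-flip y_m = 159.594 − y_svg.

Shape 1 is a quadratic bezier drawn with `<path>`. Its stroke #0000ff means cut at S784, F1414. After flipping Y the toolpath is (60.884,85.890) → (60.259,96.476) → (66.759,101.546) → (80.384,101.100) → (101.135,95.139).

Shape 2 is a line segment drawn with `<polyline>`. Its stroke #0000ff means cut at S784, F1414. After flipping Y the toolpath is (46.597,37.871) → (91.506,52.159).

Shape 3 is a rectangle drawn with `<polygon>`. Its stroke #0000ff means cut at S784, F1414. After flipping Y the toolpath is (58.920,110.266) → (79.585,110.266) → (79.585,103.892) → (58.920,103.892) → (58.920,110.266), returning to the start.

Shape 4 is a circle drawn with `<circle>`. Its stroke #0000ff means cut at S784, F1414. After flipping Y the toolpath is (62.992,113.368) → (60.797,118.667) → (55.498,120.862) → (50.199,118.667) → (48.004,113.368) → (50.199,108.069) → (55.498,105.874) → (60.797,108.069) → (62.992,113.368), returning to the start.

Shape 5 is a cubic bezier drawn with `<path>`. Its stroke #0000ff means cut at S784, F1414. After flipping Y the toolpath is (43.540,22.997) → (49.180,21.013) → (45.796,35.562) → (38.777,55.973) → (33.511,71.574).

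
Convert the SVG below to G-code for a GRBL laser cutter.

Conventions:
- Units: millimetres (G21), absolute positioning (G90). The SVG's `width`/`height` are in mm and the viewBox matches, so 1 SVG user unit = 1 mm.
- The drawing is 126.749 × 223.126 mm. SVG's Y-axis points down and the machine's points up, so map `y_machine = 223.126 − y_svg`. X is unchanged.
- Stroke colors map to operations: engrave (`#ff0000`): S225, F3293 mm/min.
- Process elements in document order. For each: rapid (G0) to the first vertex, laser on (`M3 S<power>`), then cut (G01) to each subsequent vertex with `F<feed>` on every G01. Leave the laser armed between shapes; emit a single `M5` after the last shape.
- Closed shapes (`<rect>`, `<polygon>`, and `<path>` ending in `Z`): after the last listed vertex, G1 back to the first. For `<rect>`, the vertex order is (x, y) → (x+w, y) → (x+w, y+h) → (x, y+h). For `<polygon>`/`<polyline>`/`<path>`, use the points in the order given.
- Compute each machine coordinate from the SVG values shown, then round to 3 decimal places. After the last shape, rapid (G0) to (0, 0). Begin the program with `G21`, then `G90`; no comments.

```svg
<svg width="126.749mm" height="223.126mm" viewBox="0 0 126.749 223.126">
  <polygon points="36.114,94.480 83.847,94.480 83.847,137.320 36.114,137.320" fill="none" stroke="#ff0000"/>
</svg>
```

G21
G90
G0 X36.114 Y128.646
M3 S225
G01 X83.847 Y128.646 F3293
G01 X83.847 Y85.806 F3293
G01 X36.114 Y85.806 F3293
G01 X36.114 Y128.646 F3293
M5
G0 X0.000 Y0.000

1 u = 1 mm; y_m = 223.126 − y.

[1] `<polygon>` rectangle, #ff0000→engrave S225 F3293: (36.114,128.646) → (83.847,128.646) → (83.847,85.806) → (36.114,85.806) → (36.114,128.646) (closed)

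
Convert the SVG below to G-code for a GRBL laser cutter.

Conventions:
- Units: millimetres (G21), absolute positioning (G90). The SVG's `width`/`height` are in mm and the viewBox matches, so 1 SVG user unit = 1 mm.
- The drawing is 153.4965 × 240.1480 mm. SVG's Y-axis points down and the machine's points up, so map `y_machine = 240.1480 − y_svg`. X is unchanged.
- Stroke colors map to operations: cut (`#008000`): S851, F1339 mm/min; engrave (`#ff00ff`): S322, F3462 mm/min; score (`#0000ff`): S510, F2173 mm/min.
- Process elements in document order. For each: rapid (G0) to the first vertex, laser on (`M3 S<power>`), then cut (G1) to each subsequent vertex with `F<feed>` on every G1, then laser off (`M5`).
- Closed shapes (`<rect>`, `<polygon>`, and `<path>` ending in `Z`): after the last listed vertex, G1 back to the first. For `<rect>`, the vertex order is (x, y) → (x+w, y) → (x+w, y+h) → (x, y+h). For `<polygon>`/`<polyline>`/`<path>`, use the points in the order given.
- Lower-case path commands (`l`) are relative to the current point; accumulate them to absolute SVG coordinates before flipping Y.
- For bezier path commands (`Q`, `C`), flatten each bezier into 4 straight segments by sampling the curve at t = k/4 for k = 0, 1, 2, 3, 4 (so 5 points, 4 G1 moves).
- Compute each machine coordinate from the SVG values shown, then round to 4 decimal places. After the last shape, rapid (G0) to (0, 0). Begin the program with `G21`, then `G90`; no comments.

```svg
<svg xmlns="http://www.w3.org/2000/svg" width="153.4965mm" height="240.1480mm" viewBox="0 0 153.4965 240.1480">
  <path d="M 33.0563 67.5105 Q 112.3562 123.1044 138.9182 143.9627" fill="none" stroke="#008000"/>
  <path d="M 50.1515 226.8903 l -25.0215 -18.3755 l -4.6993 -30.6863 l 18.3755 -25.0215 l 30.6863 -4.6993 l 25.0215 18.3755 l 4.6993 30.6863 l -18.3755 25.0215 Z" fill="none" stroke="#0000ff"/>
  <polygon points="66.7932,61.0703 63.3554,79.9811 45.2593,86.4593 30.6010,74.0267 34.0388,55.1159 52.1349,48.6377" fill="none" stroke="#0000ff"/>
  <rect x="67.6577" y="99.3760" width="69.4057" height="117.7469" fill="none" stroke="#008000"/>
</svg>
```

1 u = 1 mm; y_m = 240.1480 − y.

[1] `<path>` quadratic bezier, #008000→cut S851 F1339: (33.0563,172.6375) → (69.4101,147.0115) → (99.1717,125.7275) → (122.3411,108.7854) → (138.9182,96.1853)

[2] `<path>` regular polygon, #0000ff→score S510 F2173: (50.1515,13.2577) → (25.1300,31.6332) → (20.4307,62.3195) → (38.8062,87.3410) → (69.4925,92.0403) → (94.5140,73.6648) → (99.2133,42.9785) → (80.8378,17.9570) → (50.1515,13.2577) (closed)

[3] `<polygon>` regular polygon, #0000ff→score S510 F2173: (66.7932,179.0777) → (63.3554,160.1669) → (45.2593,153.6887) → (30.6010,166.1213) → (34.0388,185.0321) → (52.1349,191.5103) → (66.7932,179.0777) (closed)

[4] `<rect>` rectangle, #008000→cut S851 F1339: (67.6577,140.7720) → (137.0634,140.7720) → (137.0634,23.0251) → (67.6577,23.0251) → (67.6577,140.7720) (closed)

G21
G90
G0 X33.0563 Y172.6375
M3 S851
G1 X69.4101 Y147.0115 F1339
G1 X99.1717 Y125.7275 F1339
G1 X122.3411 Y108.7854 F1339
G1 X138.9182 Y96.1853 F1339
M5
G0 X50.1515 Y13.2577
M3 S510
G1 X25.1300 Y31.6332 F2173
G1 X20.4307 Y62.3195 F2173
G1 X38.8062 Y87.3410 F2173
G1 X69.4925 Y92.0403 F2173
G1 X94.5140 Y73.6648 F2173
G1 X99.2133 Y42.9785 F2173
G1 X80.8378 Y17.9570 F2173
G1 X50.1515 Y13.2577 F2173
M5
G0 X66.7932 Y179.0777
M3 S510
G1 X63.3554 Y160.1669 F2173
G1 X45.2593 Y153.6887 F2173
G1 X30.6010 Y166.1213 F2173
G1 X34.0388 Y185.0321 F2173
G1 X52.1349 Y191.5103 F2173
G1 X66.7932 Y179.0777 F2173
M5
G0 X67.6577 Y140.7720
M3 S851
G1 X137.0634 Y140.7720 F1339
G1 X137.0634 Y23.0251 F1339
G1 X67.6577 Y23.0251 F1339
G1 X67.6577 Y140.7720 F1339
M5
G0 X0.0000 Y0.0000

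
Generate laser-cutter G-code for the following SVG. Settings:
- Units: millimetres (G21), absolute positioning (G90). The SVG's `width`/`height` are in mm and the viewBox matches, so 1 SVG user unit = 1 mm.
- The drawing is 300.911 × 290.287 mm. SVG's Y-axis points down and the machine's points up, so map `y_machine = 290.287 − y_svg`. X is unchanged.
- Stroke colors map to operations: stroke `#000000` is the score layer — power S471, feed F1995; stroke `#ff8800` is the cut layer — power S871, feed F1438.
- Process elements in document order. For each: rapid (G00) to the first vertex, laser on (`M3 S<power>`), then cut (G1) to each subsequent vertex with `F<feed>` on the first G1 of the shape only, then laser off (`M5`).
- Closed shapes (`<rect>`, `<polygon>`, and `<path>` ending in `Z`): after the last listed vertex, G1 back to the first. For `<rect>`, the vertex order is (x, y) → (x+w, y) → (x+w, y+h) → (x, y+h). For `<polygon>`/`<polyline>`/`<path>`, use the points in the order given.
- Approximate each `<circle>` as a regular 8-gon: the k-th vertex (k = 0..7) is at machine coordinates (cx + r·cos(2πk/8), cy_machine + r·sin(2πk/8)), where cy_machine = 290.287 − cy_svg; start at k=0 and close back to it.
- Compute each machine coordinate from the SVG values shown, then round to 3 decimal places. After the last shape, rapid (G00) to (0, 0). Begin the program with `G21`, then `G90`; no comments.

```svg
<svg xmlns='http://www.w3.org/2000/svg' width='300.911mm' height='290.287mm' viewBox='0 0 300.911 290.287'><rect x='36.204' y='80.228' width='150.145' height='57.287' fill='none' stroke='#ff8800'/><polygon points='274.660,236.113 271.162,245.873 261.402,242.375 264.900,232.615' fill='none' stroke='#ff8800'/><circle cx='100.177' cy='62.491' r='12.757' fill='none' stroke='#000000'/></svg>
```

G21
G90
G00 X36.204 Y210.059
M3 S871
G1 X186.349 Y210.059 F1438
G1 X186.349 Y152.772
G1 X36.204 Y152.772
G1 X36.204 Y210.059
M5
G00 X274.660 Y54.174
M3 S871
G1 X271.162 Y44.414 F1438
G1 X261.402 Y47.912
G1 X264.900 Y57.672
G1 X274.660 Y54.174
M5
G00 X112.934 Y227.796
M3 S471
G1 X109.198 Y236.817 F1995
G1 X100.177 Y240.553
G1 X91.156 Y236.817
G1 X87.420 Y227.796
G1 X91.156 Y218.775
G1 X100.177 Y215.039
G1 X109.198 Y218.775
G1 X112.934 Y227.796
M5
G00 X0.000 Y0.000

1 u = 1 mm; y_m = 290.287 − y.

[1] `<rect>` rectangle, #ff8800→cut S871 F1438: (36.204,210.059) → (186.349,210.059) → (186.349,152.772) → (36.204,152.772) → (36.204,210.059) (closed)

[2] `<polygon>` regular polygon, #ff8800→cut S871 F1438: (274.660,54.174) → (271.162,44.414) → (261.402,47.912) → (264.900,57.672) → (274.660,54.174) (closed)

[3] `<circle>` circle, #000000→score S471 F1995: (112.934,227.796) → (109.198,236.817) → (100.177,240.553) → (91.156,236.817) → (87.420,227.796) → (91.156,218.775) → (100.177,215.039) → (109.198,218.775) → (112.934,227.796) (closed)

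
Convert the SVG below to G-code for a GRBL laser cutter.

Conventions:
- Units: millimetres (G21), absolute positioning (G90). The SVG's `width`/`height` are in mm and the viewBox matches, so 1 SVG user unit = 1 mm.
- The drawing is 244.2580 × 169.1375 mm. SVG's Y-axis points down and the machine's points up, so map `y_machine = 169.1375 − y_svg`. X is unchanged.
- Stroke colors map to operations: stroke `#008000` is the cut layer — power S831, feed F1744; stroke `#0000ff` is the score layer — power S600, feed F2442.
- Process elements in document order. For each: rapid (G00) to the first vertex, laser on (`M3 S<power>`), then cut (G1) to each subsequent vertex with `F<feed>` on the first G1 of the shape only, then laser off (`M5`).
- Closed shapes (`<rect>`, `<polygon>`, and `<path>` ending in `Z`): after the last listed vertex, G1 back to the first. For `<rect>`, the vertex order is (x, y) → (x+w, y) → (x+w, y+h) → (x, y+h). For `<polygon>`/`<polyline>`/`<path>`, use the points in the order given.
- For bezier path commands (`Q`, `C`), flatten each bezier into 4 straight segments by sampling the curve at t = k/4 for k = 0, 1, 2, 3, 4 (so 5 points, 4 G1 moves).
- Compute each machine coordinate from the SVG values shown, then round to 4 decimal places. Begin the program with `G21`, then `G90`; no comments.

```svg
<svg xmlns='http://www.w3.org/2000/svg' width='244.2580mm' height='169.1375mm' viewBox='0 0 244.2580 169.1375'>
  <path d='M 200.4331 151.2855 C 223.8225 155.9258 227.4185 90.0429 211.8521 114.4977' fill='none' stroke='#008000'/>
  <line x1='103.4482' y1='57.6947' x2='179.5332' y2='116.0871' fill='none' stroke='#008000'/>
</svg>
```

G21
G90
G00 X200.4331 Y17.8520
M3 S831
G1 X214.2737 Y25.0814 F1744
G1 X220.7510 Y43.6763
G1 X219.9241 Y58.5560
G1 X211.8521 Y54.6398
M5
G00 X103.4482 Y111.4428
M3 S831
G1 X179.5332 Y53.0504 F1744
M5

viewBox `0 0 244.2580 169.1375` with mm width/height → 1 unit = 1 mm. Flip: y_m = 169.1375 − y_svg.

**Shape 1** — `<path>` cubic bezier, stroke `#008000` → cut (S831, F1744). Control points (SVG): P0=(200.4331,151.2855), P1=(223.8225,155.9258), P2=(227.4185,90.0429), P3=(211.8521,114.4977); sampled at t=k/4. Machine vertices: (200.4331,17.8520) → (214.2737,25.0814) → (220.7510,43.6763) → (219.9241,58.5560) → (211.8521,54.6398). Open path.

**Shape 2** — `<line>` line segment, stroke `#008000` → cut (S831, F1744). Machine vertices: (103.4482,111.4428) → (179.5332,53.0504). Open path.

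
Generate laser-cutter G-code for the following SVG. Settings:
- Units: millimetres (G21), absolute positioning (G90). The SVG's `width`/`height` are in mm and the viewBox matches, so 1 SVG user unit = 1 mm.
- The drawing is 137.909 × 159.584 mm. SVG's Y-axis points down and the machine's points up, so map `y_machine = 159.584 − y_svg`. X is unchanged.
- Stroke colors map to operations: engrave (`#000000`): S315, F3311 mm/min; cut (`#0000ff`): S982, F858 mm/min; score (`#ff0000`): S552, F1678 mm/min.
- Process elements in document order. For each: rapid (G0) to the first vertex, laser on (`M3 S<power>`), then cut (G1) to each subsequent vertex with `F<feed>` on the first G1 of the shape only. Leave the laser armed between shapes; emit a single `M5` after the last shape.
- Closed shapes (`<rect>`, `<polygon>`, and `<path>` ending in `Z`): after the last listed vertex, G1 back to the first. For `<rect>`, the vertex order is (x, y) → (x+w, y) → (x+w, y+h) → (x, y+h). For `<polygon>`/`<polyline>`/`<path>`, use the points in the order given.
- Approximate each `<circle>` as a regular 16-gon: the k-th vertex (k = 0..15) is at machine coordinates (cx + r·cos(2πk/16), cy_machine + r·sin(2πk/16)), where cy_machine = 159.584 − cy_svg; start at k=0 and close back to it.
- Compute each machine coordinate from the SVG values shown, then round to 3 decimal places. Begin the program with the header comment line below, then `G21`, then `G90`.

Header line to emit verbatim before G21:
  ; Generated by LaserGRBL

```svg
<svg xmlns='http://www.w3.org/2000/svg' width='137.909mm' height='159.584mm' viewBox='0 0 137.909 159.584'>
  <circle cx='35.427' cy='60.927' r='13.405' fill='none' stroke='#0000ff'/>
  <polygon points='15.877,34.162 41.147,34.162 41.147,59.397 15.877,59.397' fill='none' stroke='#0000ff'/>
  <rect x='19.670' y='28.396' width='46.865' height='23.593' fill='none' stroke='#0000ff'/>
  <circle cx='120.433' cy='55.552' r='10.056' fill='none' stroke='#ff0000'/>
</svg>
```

; Generated by LaserGRBL
G21
G90
G0 X48.832 Y98.657
M3 S982
G1 X47.812 Y103.787 F858
G1 X44.906 Y108.136
G1 X40.557 Y111.042
G1 X35.427 Y112.062
G1 X30.297 Y111.042
G1 X25.948 Y108.136
G1 X23.042 Y103.787
G1 X22.022 Y98.657
G1 X23.042 Y93.527
G1 X25.948 Y89.178
G1 X30.297 Y86.272
G1 X35.427 Y85.252
G1 X40.557 Y86.272
G1 X44.906 Y89.178
G1 X47.812 Y93.527
G1 X48.832 Y98.657
G0 X15.877 Y125.422
M3 S982
G1 X41.147 Y125.422 F858
G1 X41.147 Y100.187
G1 X15.877 Y100.187
G1 X15.877 Y125.422
G0 X19.670 Y131.188
M3 S982
G1 X66.535 Y131.188 F858
G1 X66.535 Y107.595
G1 X19.670 Y107.595
G1 X19.670 Y131.188
G0 X130.489 Y104.032
M3 S552
G1 X129.724 Y107.880 F1678
G1 X127.544 Y111.143
G1 X124.281 Y113.323
G1 X120.433 Y114.088
G1 X116.585 Y113.323
G1 X113.322 Y111.143
G1 X111.142 Y107.880
G1 X110.377 Y104.032
G1 X111.142 Y100.184
G1 X113.322 Y96.921
G1 X116.585 Y94.741
G1 X120.433 Y93.976
G1 X124.281 Y94.741
G1 X127.544 Y96.921
G1 X129.724 Y100.184
G1 X130.489 Y104.032
M5

1 u = 1 mm; y_m = 159.584 − y.

[1] `<circle>` circle, #0000ff→cut S982 F858: (48.832,98.657) → (47.812,103.787) → (44.906,108.136) → (40.557,111.042) → (35.427,112.062) → (30.297,111.042) → (25.948,108.136) → (23.042,103.787) → (22.022,98.657) → (23.042,93.527) → (25.948,89.178) → (30.297,86.272) → (35.427,85.252) → (40.557,86.272) → (44.906,89.178) → (47.812,93.527) → (48.832,98.657) (closed)

[2] `<polygon>` rectangle, #0000ff→cut S982 F858: (15.877,125.422) → (41.147,125.422) → (41.147,100.187) → (15.877,100.187) → (15.877,125.422) (closed)

[3] `<rect>` rectangle, #0000ff→cut S982 F858: (19.670,131.188) → (66.535,131.188) → (66.535,107.595) → (19.670,107.595) → (19.670,131.188) (closed)

[4] `<circle>` circle, #ff0000→score S552 F1678: (130.489,104.032) → (129.724,107.880) → (127.544,111.143) → (124.281,113.323) → (120.433,114.088) → (116.585,113.323) → (113.322,111.143) → (111.142,107.880) → (110.377,104.032) → (111.142,100.184) → (113.322,96.921) → (116.585,94.741) → (120.433,93.976) → (124.281,94.741) → (127.544,96.921) → (129.724,100.184) → (130.489,104.032) (closed)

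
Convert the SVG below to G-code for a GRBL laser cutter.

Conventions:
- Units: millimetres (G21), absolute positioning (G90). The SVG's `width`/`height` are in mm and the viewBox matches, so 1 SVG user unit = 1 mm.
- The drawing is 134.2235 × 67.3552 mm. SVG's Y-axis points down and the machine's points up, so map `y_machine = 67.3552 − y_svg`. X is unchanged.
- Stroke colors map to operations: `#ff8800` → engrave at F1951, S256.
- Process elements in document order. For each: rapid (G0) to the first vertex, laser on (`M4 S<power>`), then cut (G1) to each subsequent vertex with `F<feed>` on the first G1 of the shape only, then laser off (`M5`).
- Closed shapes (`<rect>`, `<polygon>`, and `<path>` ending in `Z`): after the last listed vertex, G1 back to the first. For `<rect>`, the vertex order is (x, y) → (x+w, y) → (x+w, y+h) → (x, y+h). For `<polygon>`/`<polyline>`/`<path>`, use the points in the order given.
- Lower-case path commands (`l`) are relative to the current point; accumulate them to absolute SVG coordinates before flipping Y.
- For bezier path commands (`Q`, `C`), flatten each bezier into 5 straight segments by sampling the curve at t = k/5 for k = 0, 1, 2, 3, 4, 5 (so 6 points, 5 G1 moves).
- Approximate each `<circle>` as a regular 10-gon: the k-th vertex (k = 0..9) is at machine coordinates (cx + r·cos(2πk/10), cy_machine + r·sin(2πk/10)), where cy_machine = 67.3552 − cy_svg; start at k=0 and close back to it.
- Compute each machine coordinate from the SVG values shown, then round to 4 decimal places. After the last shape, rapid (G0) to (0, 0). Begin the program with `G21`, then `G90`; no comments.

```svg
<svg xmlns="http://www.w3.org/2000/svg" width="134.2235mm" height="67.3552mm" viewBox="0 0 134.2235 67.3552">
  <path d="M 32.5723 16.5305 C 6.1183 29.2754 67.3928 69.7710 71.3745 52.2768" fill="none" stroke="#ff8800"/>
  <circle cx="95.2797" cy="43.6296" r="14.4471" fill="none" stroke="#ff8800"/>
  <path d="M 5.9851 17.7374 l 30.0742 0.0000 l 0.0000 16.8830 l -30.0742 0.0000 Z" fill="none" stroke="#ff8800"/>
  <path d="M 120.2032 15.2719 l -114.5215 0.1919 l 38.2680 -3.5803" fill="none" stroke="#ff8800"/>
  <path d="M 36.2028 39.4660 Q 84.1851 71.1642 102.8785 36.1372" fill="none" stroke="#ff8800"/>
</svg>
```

viewBox `0 0 134.2235 67.3552` with mm width/height → 1 unit = 1 mm. Flip: y_m = 67.3552 − y_svg.

**Shape 1** — `<path>` cubic bezier, stroke `#ff8800` → engrave (S256, F1951). Control points (SVG): P0=(32.5723,16.5305), P1=(6.1183,29.2754), P2=(67.3928,69.7710), P3=(71.3745,52.2768); sampled at t=k/5. Machine vertices: (32.5723,50.8247) → (26.0671,40.5336) → (33.6558,27.6979) → (48.3773,16.4331) → (63.2705,10.8547) → (71.3745,15.0784). Open path.

**Shape 2** — `<circle>` circle, stroke `#ff8800` → engrave (S256, F1951). Machine vertices: (109.7268,23.7256) → (106.9676,32.2174) → (99.7441,37.4656) → (90.8153,37.4656) → (83.5918,32.2174) → (80.8326,23.7256) → (83.5918,15.2338) → (90.8153,9.9856) → (99.7441,9.9856) → (106.9676,15.2338) → (109.7268,23.7256). Closed: final G1 returns to the first vertex.

**Shape 3** — `<path>` rectangle, stroke `#ff8800` → engrave (S256, F1951). Machine vertices: (5.9851,49.6178) → (36.0593,49.6178) → (36.0593,32.7348) → (5.9851,32.7348) → (5.9851,49.6178). Closed: final G1 returns to the first vertex.

**Shape 4** — `<path>` open polyline, stroke `#ff8800` → engrave (S256, F1951). Machine vertices: (120.2032,52.0833) → (5.6817,51.8914) → (43.9497,55.4717). Open path.

**Shape 5** — `<path>` quadratic bezier, stroke `#ff8800` → engrave (S256, F1951). Control points (SVG): P0=(36.2028,39.4660), P1=(84.1851,71.1642), P2=(102.8785,36.1372); sampled at t=k/5. Machine vertices: (36.2028,27.8892) → (54.2242,17.8789) → (69.9024,13.2067) → (83.2376,13.8724) → (94.2296,19.8762) → (102.8785,31.2180). Open path.

G21
G90
G0 X32.5723 Y50.8247
M4 S256
G1 X26.0671 Y40.5336 F1951
G1 X33.6558 Y27.6979
G1 X48.3773 Y16.4331
G1 X63.2705 Y10.8547
G1 X71.3745 Y15.0784
M5
G0 X109.7268 Y23.7256
M4 S256
G1 X106.9676 Y32.2174 F1951
G1 X99.7441 Y37.4656
G1 X90.8153 Y37.4656
G1 X83.5918 Y32.2174
G1 X80.8326 Y23.7256
G1 X83.5918 Y15.2338
G1 X90.8153 Y9.9856
G1 X99.7441 Y9.9856
G1 X106.9676 Y15.2338
G1 X109.7268 Y23.7256
M5
G0 X5.9851 Y49.6178
M4 S256
G1 X36.0593 Y49.6178 F1951
G1 X36.0593 Y32.7348
G1 X5.9851 Y32.7348
G1 X5.9851 Y49.6178
M5
G0 X120.2032 Y52.0833
M4 S256
G1 X5.6817 Y51.8914 F1951
G1 X43.9497 Y55.4717
M5
G0 X36.2028 Y27.8892
M4 S256
G1 X54.2242 Y17.8789 F1951
G1 X69.9024 Y13.2067
G1 X83.2376 Y13.8724
G1 X94.2296 Y19.8762
G1 X102.8785 Y31.2180
M5
G0 X0.0000 Y0.0000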